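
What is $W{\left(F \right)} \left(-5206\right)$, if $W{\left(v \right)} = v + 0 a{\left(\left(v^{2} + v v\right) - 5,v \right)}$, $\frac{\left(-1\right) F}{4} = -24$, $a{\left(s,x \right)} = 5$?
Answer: $-499776$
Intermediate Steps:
$F = 96$ ($F = \left(-4\right) \left(-24\right) = 96$)
$W{\left(v \right)} = v$ ($W{\left(v \right)} = v + 0 \cdot 5 = v + 0 = v$)
$W{\left(F \right)} \left(-5206\right) = 96 \left(-5206\right) = -499776$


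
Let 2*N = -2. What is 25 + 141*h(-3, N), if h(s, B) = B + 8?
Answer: 1012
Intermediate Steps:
N = -1 (N = (1/2)*(-2) = -1)
h(s, B) = 8 + B
25 + 141*h(-3, N) = 25 + 141*(8 - 1) = 25 + 141*7 = 25 + 987 = 1012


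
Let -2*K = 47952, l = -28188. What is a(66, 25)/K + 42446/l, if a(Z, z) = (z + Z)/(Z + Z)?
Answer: -138206815/91780128 ≈ -1.5058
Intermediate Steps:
a(Z, z) = (Z + z)/(2*Z) (a(Z, z) = (Z + z)/((2*Z)) = (Z + z)*(1/(2*Z)) = (Z + z)/(2*Z))
K = -23976 (K = -½*47952 = -23976)
a(66, 25)/K + 42446/l = ((½)*(66 + 25)/66)/(-23976) + 42446/(-28188) = ((½)*(1/66)*91)*(-1/23976) + 42446*(-1/28188) = (91/132)*(-1/23976) - 21223/14094 = -91/3164832 - 21223/14094 = -138206815/91780128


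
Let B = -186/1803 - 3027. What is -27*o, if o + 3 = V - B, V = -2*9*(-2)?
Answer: -49656294/601 ≈ -82623.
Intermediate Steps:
V = 36 (V = -18*(-2) = 36)
B = -1819289/601 (B = -186*1/1803 - 3027 = -62/601 - 3027 = -1819289/601 ≈ -3027.1)
o = 1839122/601 (o = -3 + (36 - 1*(-1819289/601)) = -3 + (36 + 1819289/601) = -3 + 1840925/601 = 1839122/601 ≈ 3060.1)
-27*o = -27*1839122/601 = -49656294/601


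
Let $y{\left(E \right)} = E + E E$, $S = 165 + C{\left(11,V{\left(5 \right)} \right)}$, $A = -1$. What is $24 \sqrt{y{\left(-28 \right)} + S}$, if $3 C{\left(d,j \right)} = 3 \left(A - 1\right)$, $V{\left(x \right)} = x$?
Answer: $24 \sqrt{919} \approx 727.56$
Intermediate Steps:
$C{\left(d,j \right)} = -2$ ($C{\left(d,j \right)} = \frac{3 \left(-1 - 1\right)}{3} = \frac{3 \left(-2\right)}{3} = \frac{1}{3} \left(-6\right) = -2$)
$S = 163$ ($S = 165 - 2 = 163$)
$y{\left(E \right)} = E + E^{2}$
$24 \sqrt{y{\left(-28 \right)} + S} = 24 \sqrt{- 28 \left(1 - 28\right) + 163} = 24 \sqrt{\left(-28\right) \left(-27\right) + 163} = 24 \sqrt{756 + 163} = 24 \sqrt{919}$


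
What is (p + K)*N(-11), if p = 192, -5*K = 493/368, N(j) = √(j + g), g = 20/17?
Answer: 352787*I*√2839/31280 ≈ 600.94*I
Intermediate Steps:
g = 20/17 (g = 20*(1/17) = 20/17 ≈ 1.1765)
N(j) = √(20/17 + j) (N(j) = √(j + 20/17) = √(20/17 + j))
K = -493/1840 (K = -493/(5*368) = -⅕*493/368 = -493/1840 ≈ -0.26793)
(p + K)*N(-11) = (192 - 493/1840)*(√(340 + 289*(-11))/17) = 352787*(√(340 - 3179)/17)/1840 = 352787*(√(-2839)/17)/1840 = 352787*((I*√2839)/17)/1840 = 352787*(I*√2839/17)/1840 = 352787*I*√2839/31280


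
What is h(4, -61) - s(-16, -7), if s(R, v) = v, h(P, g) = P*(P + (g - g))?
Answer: 23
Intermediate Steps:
h(P, g) = P**2 (h(P, g) = P*(P + 0) = P*P = P**2)
h(4, -61) - s(-16, -7) = 4**2 - 1*(-7) = 16 + 7 = 23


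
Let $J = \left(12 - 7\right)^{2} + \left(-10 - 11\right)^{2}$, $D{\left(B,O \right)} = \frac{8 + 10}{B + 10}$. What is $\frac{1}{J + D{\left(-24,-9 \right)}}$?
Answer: $\frac{7}{3253} \approx 0.0021519$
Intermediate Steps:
$D{\left(B,O \right)} = \frac{18}{10 + B}$
$J = 466$ ($J = 5^{2} + \left(-21\right)^{2} = 25 + 441 = 466$)
$\frac{1}{J + D{\left(-24,-9 \right)}} = \frac{1}{466 + \frac{18}{10 - 24}} = \frac{1}{466 + \frac{18}{-14}} = \frac{1}{466 + 18 \left(- \frac{1}{14}\right)} = \frac{1}{466 - \frac{9}{7}} = \frac{1}{\frac{3253}{7}} = \frac{7}{3253}$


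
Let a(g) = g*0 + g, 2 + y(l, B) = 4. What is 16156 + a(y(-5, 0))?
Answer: 16158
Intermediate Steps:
y(l, B) = 2 (y(l, B) = -2 + 4 = 2)
a(g) = g (a(g) = 0 + g = g)
16156 + a(y(-5, 0)) = 16156 + 2 = 16158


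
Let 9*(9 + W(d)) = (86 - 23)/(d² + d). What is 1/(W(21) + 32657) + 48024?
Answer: 103480626522/2154769 ≈ 48024.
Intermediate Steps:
W(d) = -9 + 7/(d + d²) (W(d) = -9 + ((86 - 23)/(d² + d))/9 = -9 + (63/(d + d²))/9 = -9 + 7/(d + d²))
1/(W(21) + 32657) + 48024 = 1/((7 - 9*21 - 9*21²)/(21*(1 + 21)) + 32657) + 48024 = 1/((1/21)*(7 - 189 - 9*441)/22 + 32657) + 48024 = 1/((1/21)*(1/22)*(7 - 189 - 3969) + 32657) + 48024 = 1/((1/21)*(1/22)*(-4151) + 32657) + 48024 = 1/(-593/66 + 32657) + 48024 = 1/(2154769/66) + 48024 = 66/2154769 + 48024 = 103480626522/2154769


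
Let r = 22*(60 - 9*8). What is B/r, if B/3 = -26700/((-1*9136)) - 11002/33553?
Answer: -198837707/6743884576 ≈ -0.029484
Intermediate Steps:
r = -264 (r = 22*(60 - 72) = 22*(-12) = -264)
B = 596513121/76635052 (B = 3*(-26700/((-1*9136)) - 11002/33553) = 3*(-26700/(-9136) - 11002*1/33553) = 3*(-26700*(-1/9136) - 11002/33553) = 3*(6675/2284 - 11002/33553) = 3*(198837707/76635052) = 596513121/76635052 ≈ 7.7838)
B/r = (596513121/76635052)/(-264) = (596513121/76635052)*(-1/264) = -198837707/6743884576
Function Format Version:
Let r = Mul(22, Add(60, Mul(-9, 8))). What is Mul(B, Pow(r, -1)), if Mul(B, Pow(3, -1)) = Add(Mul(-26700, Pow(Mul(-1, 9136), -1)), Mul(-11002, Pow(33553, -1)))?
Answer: Rational(-198837707, 6743884576) ≈ -0.029484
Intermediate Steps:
r = -264 (r = Mul(22, Add(60, -72)) = Mul(22, -12) = -264)
B = Rational(596513121, 76635052) (B = Mul(3, Add(Mul(-26700, Pow(Mul(-1, 9136), -1)), Mul(-11002, Pow(33553, -1)))) = Mul(3, Add(Mul(-26700, Pow(-9136, -1)), Mul(-11002, Rational(1, 33553)))) = Mul(3, Add(Mul(-26700, Rational(-1, 9136)), Rational(-11002, 33553))) = Mul(3, Add(Rational(6675, 2284), Rational(-11002, 33553))) = Mul(3, Rational(198837707, 76635052)) = Rational(596513121, 76635052) ≈ 7.7838)
Mul(B, Pow(r, -1)) = Mul(Rational(596513121, 76635052), Pow(-264, -1)) = Mul(Rational(596513121, 76635052), Rational(-1, 264)) = Rational(-198837707, 6743884576)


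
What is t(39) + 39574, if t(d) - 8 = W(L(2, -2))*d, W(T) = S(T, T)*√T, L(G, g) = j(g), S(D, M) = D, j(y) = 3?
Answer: 39582 + 117*√3 ≈ 39785.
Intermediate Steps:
L(G, g) = 3
W(T) = T^(3/2) (W(T) = T*√T = T^(3/2))
t(d) = 8 + 3*d*√3 (t(d) = 8 + 3^(3/2)*d = 8 + (3*√3)*d = 8 + 3*d*√3)
t(39) + 39574 = (8 + 3*39*√3) + 39574 = (8 + 117*√3) + 39574 = 39582 + 117*√3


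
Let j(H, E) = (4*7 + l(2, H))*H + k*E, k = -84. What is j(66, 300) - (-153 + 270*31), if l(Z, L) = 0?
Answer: -31569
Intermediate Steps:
j(H, E) = -84*E + 28*H (j(H, E) = (4*7 + 0)*H - 84*E = (28 + 0)*H - 84*E = 28*H - 84*E = -84*E + 28*H)
j(66, 300) - (-153 + 270*31) = (-84*300 + 28*66) - (-153 + 270*31) = (-25200 + 1848) - (-153 + 8370) = -23352 - 1*8217 = -23352 - 8217 = -31569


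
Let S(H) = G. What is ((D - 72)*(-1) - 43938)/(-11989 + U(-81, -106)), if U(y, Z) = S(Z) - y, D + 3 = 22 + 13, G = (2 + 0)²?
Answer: 21949/5952 ≈ 3.6877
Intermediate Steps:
G = 4 (G = 2² = 4)
D = 32 (D = -3 + (22 + 13) = -3 + 35 = 32)
S(H) = 4
U(y, Z) = 4 - y
((D - 72)*(-1) - 43938)/(-11989 + U(-81, -106)) = ((32 - 72)*(-1) - 43938)/(-11989 + (4 - 1*(-81))) = (-40*(-1) - 43938)/(-11989 + (4 + 81)) = (40 - 43938)/(-11989 + 85) = -43898/(-11904) = -43898*(-1/11904) = 21949/5952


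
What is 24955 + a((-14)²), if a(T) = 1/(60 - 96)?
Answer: 898379/36 ≈ 24955.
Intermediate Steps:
a(T) = -1/36 (a(T) = 1/(-36) = -1/36)
24955 + a((-14)²) = 24955 - 1/36 = 898379/36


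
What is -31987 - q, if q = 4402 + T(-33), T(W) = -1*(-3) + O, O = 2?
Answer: -36394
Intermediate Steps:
T(W) = 5 (T(W) = -1*(-3) + 2 = 3 + 2 = 5)
q = 4407 (q = 4402 + 5 = 4407)
-31987 - q = -31987 - 1*4407 = -31987 - 4407 = -36394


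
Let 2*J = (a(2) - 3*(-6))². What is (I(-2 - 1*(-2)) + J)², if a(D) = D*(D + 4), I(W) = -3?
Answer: 199809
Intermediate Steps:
a(D) = D*(4 + D)
J = 450 (J = (2*(4 + 2) - 3*(-6))²/2 = (2*6 + 18)²/2 = (12 + 18)²/2 = (½)*30² = (½)*900 = 450)
(I(-2 - 1*(-2)) + J)² = (-3 + 450)² = 447² = 199809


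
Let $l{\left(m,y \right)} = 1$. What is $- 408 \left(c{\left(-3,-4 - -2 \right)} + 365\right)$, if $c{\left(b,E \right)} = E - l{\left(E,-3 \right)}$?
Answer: $-147696$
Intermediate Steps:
$c{\left(b,E \right)} = -1 + E$ ($c{\left(b,E \right)} = E - 1 = -1 + E$)
$- 408 \left(c{\left(-3,-4 - -2 \right)} + 365\right) = - 408 \left(\left(-1 - 2\right) + 365\right) = - 408 \left(-3 + 365\right) = \left(-408\right) 362 = -147696$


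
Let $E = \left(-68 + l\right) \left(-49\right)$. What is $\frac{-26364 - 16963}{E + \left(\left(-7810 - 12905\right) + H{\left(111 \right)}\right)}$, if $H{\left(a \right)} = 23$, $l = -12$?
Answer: $\frac{43327}{16772} \approx 2.5833$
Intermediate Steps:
$E = 3920$ ($E = \left(-68 - 12\right) \left(-49\right) = \left(-80\right) \left(-49\right) = 3920$)
$\frac{-26364 - 16963}{E + \left(\left(-7810 - 12905\right) + H{\left(111 \right)}\right)} = \frac{-26364 - 16963}{3920 + \left(\left(-7810 - 12905\right) + 23\right)} = - \frac{43327}{3920 + \left(-20715 + 23\right)} = - \frac{43327}{3920 - 20692} = - \frac{43327}{-16772} = \left(-43327\right) \left(- \frac{1}{16772}\right) = \frac{43327}{16772}$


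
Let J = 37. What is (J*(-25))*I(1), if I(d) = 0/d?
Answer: 0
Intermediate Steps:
I(d) = 0
(J*(-25))*I(1) = (37*(-25))*0 = -925*0 = 0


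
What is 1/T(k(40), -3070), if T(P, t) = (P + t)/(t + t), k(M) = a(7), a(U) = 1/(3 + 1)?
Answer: 24560/12279 ≈ 2.0002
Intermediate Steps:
a(U) = ¼ (a(U) = 1/4 = ¼)
k(M) = ¼
T(P, t) = (P + t)/(2*t) (T(P, t) = (P + t)/((2*t)) = (P + t)*(1/(2*t)) = (P + t)/(2*t))
1/T(k(40), -3070) = 1/((½)*(¼ - 3070)/(-3070)) = 1/((½)*(-1/3070)*(-12279/4)) = 1/(12279/24560) = 24560/12279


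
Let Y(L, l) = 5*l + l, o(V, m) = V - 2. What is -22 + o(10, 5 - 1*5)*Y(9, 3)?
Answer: 122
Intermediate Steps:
o(V, m) = -2 + V
Y(L, l) = 6*l
-22 + o(10, 5 - 1*5)*Y(9, 3) = -22 + (-2 + 10)*(6*3) = -22 + 8*18 = -22 + 144 = 122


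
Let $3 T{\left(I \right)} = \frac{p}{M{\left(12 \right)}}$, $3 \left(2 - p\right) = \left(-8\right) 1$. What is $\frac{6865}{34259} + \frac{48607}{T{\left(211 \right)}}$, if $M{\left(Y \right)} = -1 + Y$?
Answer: $\frac{164857590197}{479626} \approx 3.4372 \cdot 10^{5}$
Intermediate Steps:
$p = \frac{14}{3}$ ($p = 2 - \frac{\left(-8\right) 1}{3} = 2 - - \frac{8}{3} = 2 + \frac{8}{3} = \frac{14}{3} \approx 4.6667$)
$T{\left(I \right)} = \frac{14}{99}$ ($T{\left(I \right)} = \frac{\frac{14}{3} \frac{1}{-1 + 12}}{3} = \frac{\frac{14}{3} \cdot \frac{1}{11}}{3} = \frac{1}{3} \cdot \frac{14}{33} = \frac{14}{99}$)
$\frac{6865}{34259} + \frac{48607}{T{\left(211 \right)}} = \frac{6865}{34259} + \frac{48607}{\frac{14}{99}} = 6865 \cdot \frac{1}{34259} + 48607 \cdot \frac{99}{14} = \frac{6865}{34259} + \frac{4812093}{14} = \frac{164857590197}{479626}$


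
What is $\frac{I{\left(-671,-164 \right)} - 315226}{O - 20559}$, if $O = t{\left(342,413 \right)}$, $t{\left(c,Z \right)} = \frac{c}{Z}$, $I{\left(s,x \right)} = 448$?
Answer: $\frac{43334438}{2830175} \approx 15.312$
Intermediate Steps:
$O = \frac{342}{413} \approx 0.82809$
$\frac{I{\left(-671,-164 \right)} - 315226}{O - 20559} = \frac{448 - 315226}{\frac{342}{413} - 20559} = - \frac{314778}{- \frac{8490525}{413}} = \left(-314778\right) \left(- \frac{413}{8490525}\right) = \frac{43334438}{2830175}$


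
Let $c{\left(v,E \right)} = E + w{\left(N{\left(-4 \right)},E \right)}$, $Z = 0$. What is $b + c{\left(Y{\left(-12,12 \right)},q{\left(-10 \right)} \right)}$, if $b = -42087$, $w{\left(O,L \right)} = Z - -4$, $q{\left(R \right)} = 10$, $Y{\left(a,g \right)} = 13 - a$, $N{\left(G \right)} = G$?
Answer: $-42073$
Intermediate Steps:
$w{\left(O,L \right)} = 4$ ($w{\left(O,L \right)} = 0 - -4 = 0 + 4 = 4$)
$c{\left(v,E \right)} = 4 + E$ ($c{\left(v,E \right)} = E + 4 = 4 + E$)
$b + c{\left(Y{\left(-12,12 \right)},q{\left(-10 \right)} \right)} = -42087 + \left(4 + 10\right) = -42087 + 14 = -42073$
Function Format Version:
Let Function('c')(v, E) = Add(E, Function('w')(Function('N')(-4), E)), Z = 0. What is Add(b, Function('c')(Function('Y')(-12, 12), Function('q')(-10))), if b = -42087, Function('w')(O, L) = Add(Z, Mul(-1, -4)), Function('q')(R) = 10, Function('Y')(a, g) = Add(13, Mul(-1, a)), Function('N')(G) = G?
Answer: -42073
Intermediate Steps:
Function('w')(O, L) = 4 (Function('w')(O, L) = Add(0, Mul(-1, -4)) = Add(0, 4) = 4)
Function('c')(v, E) = Add(4, E) (Function('c')(v, E) = Add(E, 4) = Add(4, E))
Add(b, Function('c')(Function('Y')(-12, 12), Function('q')(-10))) = Add(-42087, Add(4, 10)) = Add(-42087, 14) = -42073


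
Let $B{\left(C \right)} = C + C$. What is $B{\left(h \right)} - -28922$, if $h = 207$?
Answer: $29336$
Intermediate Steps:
$B{\left(C \right)} = 2 C$
$B{\left(h \right)} - -28922 = 2 \cdot 207 - -28922 = 414 + 28922 = 29336$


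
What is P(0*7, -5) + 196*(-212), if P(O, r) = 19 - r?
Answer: -41528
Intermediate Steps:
P(0*7, -5) + 196*(-212) = (19 - 1*(-5)) + 196*(-212) = (19 + 5) - 41552 = 24 - 41552 = -41528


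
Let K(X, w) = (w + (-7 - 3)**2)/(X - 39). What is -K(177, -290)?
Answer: 95/69 ≈ 1.3768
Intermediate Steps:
K(X, w) = (100 + w)/(-39 + X) (K(X, w) = (w + (-10)**2)/(-39 + X) = (w + 100)/(-39 + X) = (100 + w)/(-39 + X))
-K(177, -290) = -(100 - 290)/(-39 + 177) = -(-190)/138 = -1*(-95/69) = 95/69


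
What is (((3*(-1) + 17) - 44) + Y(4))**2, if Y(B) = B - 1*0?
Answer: 676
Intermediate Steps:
Y(B) = B (Y(B) = B + 0 = B)
(((3*(-1) + 17) - 44) + Y(4))**2 = (((3*(-1) + 17) - 44) + 4)**2 = (((-3 + 17) - 44) + 4)**2 = ((14 - 44) + 4)**2 = (-30 + 4)**2 = (-26)**2 = 676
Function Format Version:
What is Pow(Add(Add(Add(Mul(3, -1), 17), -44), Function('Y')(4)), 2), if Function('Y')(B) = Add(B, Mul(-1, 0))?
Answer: 676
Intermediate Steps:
Function('Y')(B) = B (Function('Y')(B) = Add(B, 0) = B)
Pow(Add(Add(Add(Mul(3, -1), 17), -44), Function('Y')(4)), 2) = Pow(Add(Add(Add(Mul(3, -1), 17), -44), 4), 2) = Pow(Add(Add(Add(-3, 17), -44), 4), 2) = Pow(Add(Add(14, -44), 4), 2) = Pow(Add(-30, 4), 2) = Pow(-26, 2) = 676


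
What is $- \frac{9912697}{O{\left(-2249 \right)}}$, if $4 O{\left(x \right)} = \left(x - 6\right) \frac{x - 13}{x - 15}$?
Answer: $\frac{44884692016}{2550405} \approx 17599.0$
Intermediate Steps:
$O{\left(x \right)} = \frac{\left(-13 + x\right) \left(-6 + x\right)}{4 \left(-15 + x\right)}$ ($O{\left(x \right)} = \frac{\left(x - 6\right) \frac{x - 13}{x - 15}}{4} = \frac{\left(-6 + x\right) \frac{-13 + x}{-15 + x}}{4} = \frac{\frac{1}{-15 + x} \left(-13 + x\right) \left(-6 + x\right)}{4} = \frac{\left(-13 + x\right) \left(-6 + x\right)}{4 \left(-15 + x\right)}$)
$- \frac{9912697}{O{\left(-2249 \right)}} = - \frac{9912697}{\frac{1}{4} \frac{1}{-15 - 2249} \left(78 + \left(-2249\right)^{2} - -42731\right)} = - \frac{9912697}{\frac{1}{4} \frac{1}{-2264} \left(78 + 5058001 + 42731\right)} = - \frac{9912697}{\frac{1}{4} \left(- \frac{1}{2264}\right) 5100810} = - \frac{9912697}{- \frac{2550405}{4528}} = \left(-9912697\right) \left(- \frac{4528}{2550405}\right) = \frac{44884692016}{2550405}$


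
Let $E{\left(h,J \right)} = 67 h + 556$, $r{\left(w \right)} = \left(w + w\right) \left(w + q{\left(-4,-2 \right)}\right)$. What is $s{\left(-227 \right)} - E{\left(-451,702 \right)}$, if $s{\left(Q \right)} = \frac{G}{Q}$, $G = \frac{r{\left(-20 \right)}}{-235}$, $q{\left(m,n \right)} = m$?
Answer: $\frac{316453401}{10669} \approx 29661.0$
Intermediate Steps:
$r{\left(w \right)} = 2 w \left(-4 + w\right)$ ($r{\left(w \right)} = \left(w + w\right) \left(w - 4\right) = 2 w \left(-4 + w\right)$)
$G = - \frac{192}{47}$ ($G = \frac{2 \left(-20\right) \left(-4 - 20\right)}{-235} = 2 \left(-20\right) \left(-24\right) \left(- \frac{1}{235}\right) = 960 \left(- \frac{1}{235}\right) = - \frac{192}{47} \approx -4.0851$)
$E{\left(h,J \right)} = 556 + 67 h$
$s{\left(Q \right)} = - \frac{192}{47 Q}$
$s{\left(-227 \right)} - E{\left(-451,702 \right)} = - \frac{192}{47 \left(-227\right)} - \left(556 + 67 \left(-451\right)\right) = \left(- \frac{192}{47}\right) \left(- \frac{1}{227}\right) - \left(556 - 30217\right) = \frac{192}{10669} - -29661 = \frac{192}{10669} + 29661 = \frac{316453401}{10669}$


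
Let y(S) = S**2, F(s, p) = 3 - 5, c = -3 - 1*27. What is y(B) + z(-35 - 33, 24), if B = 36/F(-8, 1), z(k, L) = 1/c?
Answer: 9719/30 ≈ 323.97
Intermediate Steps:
c = -30 (c = -3 - 27 = -30)
F(s, p) = -2
z(k, L) = -1/30 (z(k, L) = 1/(-30) = -1/30)
B = -18 (B = 36/(-2) = 36*(-1/2) = -18)
y(B) + z(-35 - 33, 24) = (-18)**2 - 1/30 = 324 - 1/30 = 9719/30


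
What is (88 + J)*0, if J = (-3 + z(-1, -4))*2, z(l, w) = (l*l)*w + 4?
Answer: 0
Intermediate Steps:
z(l, w) = 4 + w*l**2 (z(l, w) = l**2*w + 4 = w*l**2 + 4 = 4 + w*l**2)
J = -6 (J = (-3 + (4 - 4*(-1)**2))*2 = (-3 + (4 - 4*1))*2 = (-3 + (4 - 4))*2 = (-3 + 0)*2 = -3*2 = -6)
(88 + J)*0 = (88 - 6)*0 = 82*0 = 0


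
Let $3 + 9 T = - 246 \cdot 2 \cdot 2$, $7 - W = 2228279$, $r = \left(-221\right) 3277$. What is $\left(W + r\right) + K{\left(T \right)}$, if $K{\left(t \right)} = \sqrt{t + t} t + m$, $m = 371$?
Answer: $-2952118 - \frac{329 i \sqrt{1974}}{9} \approx -2.9521 \cdot 10^{6} - 1624.2 i$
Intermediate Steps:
$r = -724217$
$W = -2228272$ ($W = 7 - 2228279 = -2228272$)
$T = - \frac{329}{3}$ ($T = - \frac{1}{3} + \frac{\left(-246\right) 2 \cdot 2}{9} = - \frac{1}{3} + \frac{\left(-246\right) 4}{9} = - \frac{1}{3} + \frac{1}{9} \left(-984\right) = - \frac{1}{3} - \frac{328}{3} = - \frac{329}{3} \approx -109.67$)
$K{\left(t \right)} = 371 + \sqrt{2} t^{\frac{3}{2}}$ ($K{\left(t \right)} = \sqrt{t + t} t + 371 = \sqrt{2 t} t + 371 = \sqrt{2} \sqrt{t} t + 371 = \sqrt{2} t^{\frac{3}{2}} + 371 = 371 + \sqrt{2} t^{\frac{3}{2}}$)
$\left(W + r\right) + K{\left(T \right)} = \left(-2228272 - 724217\right) + \left(371 + \sqrt{2} \left(- \frac{329}{3}\right)^{\frac{3}{2}}\right) = -2952489 + \left(371 + \sqrt{2} \left(- \frac{329 i \sqrt{987}}{9}\right)\right) = -2952489 + \left(371 - \frac{329 i \sqrt{1974}}{9}\right) = -2952118 - \frac{329 i \sqrt{1974}}{9}$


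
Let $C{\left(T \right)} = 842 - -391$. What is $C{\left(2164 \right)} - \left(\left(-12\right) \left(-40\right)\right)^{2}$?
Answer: $-229167$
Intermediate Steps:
$C{\left(T \right)} = 1233$ ($C{\left(T \right)} = 842 + 391 = 1233$)
$C{\left(2164 \right)} - \left(\left(-12\right) \left(-40\right)\right)^{2} = 1233 - \left(\left(-12\right) \left(-40\right)\right)^{2} = 1233 - 480^{2} = 1233 - 230400 = -229167$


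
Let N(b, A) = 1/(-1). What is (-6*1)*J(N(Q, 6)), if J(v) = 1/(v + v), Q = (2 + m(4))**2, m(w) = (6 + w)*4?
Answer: 3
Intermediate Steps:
m(w) = 24 + 4*w
Q = 1764 (Q = (2 + (24 + 4*4))**2 = (2 + (24 + 16))**2 = (2 + 40)**2 = 42**2 = 1764)
N(b, A) = -1
J(v) = 1/(2*v)
(-6*1)*J(N(Q, 6)) = (-6*1)*((1/2)/(-1)) = -3*(-1) = -6*(-1/2) = 3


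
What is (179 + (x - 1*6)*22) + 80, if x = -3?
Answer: 61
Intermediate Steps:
(179 + (x - 1*6)*22) + 80 = (179 + (-3 - 1*6)*22) + 80 = (179 + (-3 - 6)*22) + 80 = (179 - 9*22) + 80 = (179 - 198) + 80 = -19 + 80 = 61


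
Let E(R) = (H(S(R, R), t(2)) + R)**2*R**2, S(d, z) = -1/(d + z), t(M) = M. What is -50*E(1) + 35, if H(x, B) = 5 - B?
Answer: -765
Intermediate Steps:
E(R) = R**2*(3 + R)**2 (E(R) = ((5 - 1*2) + R)**2*R**2 = ((5 - 2) + R)**2*R**2 = (3 + R)**2*R**2 = R**2*(3 + R)**2)
-50*E(1) + 35 = -50*1**2*(3 + 1)**2 + 35 = -50*4**2 + 35 = -50*16 + 35 = -800 + 35 = -765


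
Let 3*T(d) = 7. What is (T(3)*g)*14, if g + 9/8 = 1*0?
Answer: -147/4 ≈ -36.750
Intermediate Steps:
T(d) = 7/3 (T(d) = (⅓)*7 = 7/3)
g = -9/8 (g = -9/8 + 1*0 = -9/8 + 0 = -9/8 ≈ -1.1250)
(T(3)*g)*14 = ((7/3)*(-9/8))*14 = -21/8*14 = -147/4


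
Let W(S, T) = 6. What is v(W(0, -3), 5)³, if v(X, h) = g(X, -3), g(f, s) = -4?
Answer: -64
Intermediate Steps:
v(X, h) = -4
v(W(0, -3), 5)³ = (-4)³ = -64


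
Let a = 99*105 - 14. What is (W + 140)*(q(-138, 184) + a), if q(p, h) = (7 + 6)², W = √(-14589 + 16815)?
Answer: 1477000 + 10550*√2226 ≈ 1.9748e+6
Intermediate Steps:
W = √2226 ≈ 47.180
a = 10381 (a = 10395 - 14 = 10381)
q(p, h) = 169 (q(p, h) = 13² = 169)
(W + 140)*(q(-138, 184) + a) = (√2226 + 140)*(169 + 10381) = (140 + √2226)*10550 = 1477000 + 10550*√2226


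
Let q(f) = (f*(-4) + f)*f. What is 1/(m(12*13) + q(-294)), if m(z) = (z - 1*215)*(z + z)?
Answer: -1/277716 ≈ -3.6008e-6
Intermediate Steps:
m(z) = 2*z*(-215 + z) (m(z) = (z - 215)*(2*z) = (-215 + z)*(2*z) = 2*z*(-215 + z))
q(f) = -3*f² (q(f) = (-4*f + f)*f = (-3*f)*f = -3*f²)
1/(m(12*13) + q(-294)) = 1/(2*(12*13)*(-215 + 12*13) - 3*(-294)²) = 1/(2*156*(-215 + 156) - 3*86436) = 1/(2*156*(-59) - 259308) = 1/(-18408 - 259308) = 1/(-277716) = -1/277716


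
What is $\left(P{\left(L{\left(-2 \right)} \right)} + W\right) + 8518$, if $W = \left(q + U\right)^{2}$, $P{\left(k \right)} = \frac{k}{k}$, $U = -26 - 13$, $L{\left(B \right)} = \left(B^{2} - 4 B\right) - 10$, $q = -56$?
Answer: $17544$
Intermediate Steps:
$L{\left(B \right)} = -10 + B^{2} - 4 B$
$U = -39$ ($U = -26 - 13 = -39$)
$P{\left(k \right)} = 1$
$W = 9025$ ($W = \left(-56 - 39\right)^{2} = \left(-95\right)^{2} = 9025$)
$\left(P{\left(L{\left(-2 \right)} \right)} + W\right) + 8518 = \left(1 + 9025\right) + 8518 = 9026 + 8518 = 17544$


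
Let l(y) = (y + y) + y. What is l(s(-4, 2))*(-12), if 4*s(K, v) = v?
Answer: -18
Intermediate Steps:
s(K, v) = v/4
l(y) = 3*y (l(y) = 2*y + y = 3*y)
l(s(-4, 2))*(-12) = (3*((¼)*2))*(-12) = (3*(½))*(-12) = (3/2)*(-12) = -18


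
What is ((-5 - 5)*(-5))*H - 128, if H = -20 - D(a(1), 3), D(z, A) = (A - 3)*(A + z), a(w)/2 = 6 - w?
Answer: -1128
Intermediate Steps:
a(w) = 12 - 2*w (a(w) = 2*(6 - w) = 12 - 2*w)
D(z, A) = (-3 + A)*(A + z)
H = -20 (H = -20 - (3² - 3*3 - 3*(12 - 2*1) + 3*(12 - 2*1)) = -20 - (9 - 9 - 3*(12 - 2) + 3*(12 - 2)) = -20 - (9 - 9 - 3*10 + 3*10) = -20 - (9 - 9 - 30 + 30) = -20 - 1*0 = -20 + 0 = -20)
((-5 - 5)*(-5))*H - 128 = ((-5 - 5)*(-5))*(-20) - 128 = -10*(-5)*(-20) - 128 = 50*(-20) - 128 = -1000 - 128 = -1128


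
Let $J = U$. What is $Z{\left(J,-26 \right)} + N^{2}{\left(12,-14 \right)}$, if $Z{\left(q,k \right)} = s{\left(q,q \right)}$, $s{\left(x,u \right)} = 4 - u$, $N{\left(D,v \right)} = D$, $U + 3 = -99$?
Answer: $250$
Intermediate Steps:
$U = -102$ ($U = -3 - 99 = -102$)
$J = -102$
$Z{\left(q,k \right)} = 4 - q$
$Z{\left(J,-26 \right)} + N^{2}{\left(12,-14 \right)} = \left(4 - -102\right) + 12^{2} = \left(4 + 102\right) + 144 = 106 + 144 = 250$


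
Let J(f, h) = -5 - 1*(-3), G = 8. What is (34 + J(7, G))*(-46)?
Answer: -1472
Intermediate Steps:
J(f, h) = -2 (J(f, h) = -5 + 3 = -2)
(34 + J(7, G))*(-46) = (34 - 2)*(-46) = 32*(-46) = -1472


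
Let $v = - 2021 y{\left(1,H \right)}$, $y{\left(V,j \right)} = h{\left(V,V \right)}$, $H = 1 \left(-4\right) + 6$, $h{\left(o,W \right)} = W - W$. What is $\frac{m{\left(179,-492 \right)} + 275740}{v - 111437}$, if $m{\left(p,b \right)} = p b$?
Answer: $- \frac{187672}{111437} \approx -1.6841$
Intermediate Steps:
$h{\left(o,W \right)} = 0$
$H = 2$ ($H = -4 + 6 = 2$)
$y{\left(V,j \right)} = 0$
$v = 0$ ($v = \left(-2021\right) 0 = 0$)
$m{\left(p,b \right)} = b p$
$\frac{m{\left(179,-492 \right)} + 275740}{v - 111437} = \frac{\left(-492\right) 179 + 275740}{0 - 111437} = \frac{-88068 + 275740}{-111437} = 187672 \left(- \frac{1}{111437}\right) = - \frac{187672}{111437}$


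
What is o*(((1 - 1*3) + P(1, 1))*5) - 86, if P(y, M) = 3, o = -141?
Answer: -791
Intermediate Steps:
o*(((1 - 1*3) + P(1, 1))*5) - 86 = -141*((1 - 1*3) + 3)*5 - 86 = -141*((1 - 3) + 3)*5 - 86 = -141*(-2 + 3)*5 - 86 = -141*5 - 86 = -705 - 86 = -791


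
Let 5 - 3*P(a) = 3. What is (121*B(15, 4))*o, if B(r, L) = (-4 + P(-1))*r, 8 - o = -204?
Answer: -1282600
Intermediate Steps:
o = 212 (o = 8 - 1*(-204) = 8 + 204 = 212)
P(a) = 2/3 (P(a) = 5/3 - 1/3*3 = 5/3 - 1 = 2/3)
B(r, L) = -10*r/3 (B(r, L) = (-4 + 2/3)*r = -10*r/3)
(121*B(15, 4))*o = (121*(-10/3*15))*212 = (121*(-50))*212 = -6050*212 = -1282600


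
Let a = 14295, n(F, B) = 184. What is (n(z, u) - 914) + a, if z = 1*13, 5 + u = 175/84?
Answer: 13565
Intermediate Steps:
u = -35/12 (u = -5 + 175/84 = -5 + 175*(1/84) = -5 + 25/12 = -35/12 ≈ -2.9167)
z = 13
(n(z, u) - 914) + a = (184 - 914) + 14295 = -730 + 14295 = 13565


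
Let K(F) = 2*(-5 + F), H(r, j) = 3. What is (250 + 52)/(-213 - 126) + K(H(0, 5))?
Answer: -1658/339 ≈ -4.8909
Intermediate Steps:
K(F) = -10 + 2*F
(250 + 52)/(-213 - 126) + K(H(0, 5)) = (250 + 52)/(-213 - 126) + (-10 + 2*3) = 302/(-339) + (-10 + 6) = 302*(-1/339) - 4 = -302/339 - 4 = -1658/339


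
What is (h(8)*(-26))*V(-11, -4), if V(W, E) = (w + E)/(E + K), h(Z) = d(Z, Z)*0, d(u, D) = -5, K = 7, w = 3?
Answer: 0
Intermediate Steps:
h(Z) = 0 (h(Z) = -5*0 = 0)
V(W, E) = (3 + E)/(7 + E) (V(W, E) = (3 + E)/(E + 7) = (3 + E)/(7 + E))
(h(8)*(-26))*V(-11, -4) = (0*(-26))*((3 - 4)/(7 - 4)) = 0*(-1/3) = 0*((⅓)*(-1)) = 0*(-⅓) = 0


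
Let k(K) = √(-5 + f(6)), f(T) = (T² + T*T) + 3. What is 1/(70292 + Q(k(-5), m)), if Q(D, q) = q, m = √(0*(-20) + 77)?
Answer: 70292/4940965187 - √77/4940965187 ≈ 1.4225e-5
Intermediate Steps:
f(T) = 3 + 2*T² (f(T) = (T² + T²) + 3 = 2*T² + 3 = 3 + 2*T²)
k(K) = √70 (k(K) = √(-5 + (3 + 2*6²)) = √(-5 + (3 + 2*36)) = √(-5 + (3 + 72)) = √(-5 + 75) = √70)
m = √77 (m = √(0 + 77) = √77 ≈ 8.7750)
1/(70292 + Q(k(-5), m)) = 1/(70292 + √77)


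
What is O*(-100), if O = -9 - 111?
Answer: 12000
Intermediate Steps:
O = -120
O*(-100) = -120*(-100) = 12000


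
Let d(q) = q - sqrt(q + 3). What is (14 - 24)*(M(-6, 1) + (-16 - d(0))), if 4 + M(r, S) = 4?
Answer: 160 - 10*sqrt(3) ≈ 142.68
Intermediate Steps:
M(r, S) = 0 (M(r, S) = -4 + 4 = 0)
d(q) = q - sqrt(3 + q)
(14 - 24)*(M(-6, 1) + (-16 - d(0))) = (14 - 24)*(0 + (-16 - (0 - sqrt(3 + 0)))) = -10*(0 + (-16 - (0 - sqrt(3)))) = -10*(0 + (-16 - (-1)*sqrt(3))) = -10*(0 + (-16 + sqrt(3))) = -10*(-16 + sqrt(3)) = 160 - 10*sqrt(3)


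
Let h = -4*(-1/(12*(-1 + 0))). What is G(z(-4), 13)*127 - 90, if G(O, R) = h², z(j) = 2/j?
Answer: -683/9 ≈ -75.889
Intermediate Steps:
h = -⅓ (h = -4/(-3*(-1)*4) = -4/(3*4) = -4/12 = -4*1/12 = -⅓ ≈ -0.33333)
G(O, R) = ⅑ (G(O, R) = (-⅓)² = ⅑)
G(z(-4), 13)*127 - 90 = (⅑)*127 - 90 = 127/9 - 90 = -683/9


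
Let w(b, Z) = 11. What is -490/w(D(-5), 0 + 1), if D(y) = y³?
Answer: -490/11 ≈ -44.545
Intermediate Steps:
-490/w(D(-5), 0 + 1) = -490/11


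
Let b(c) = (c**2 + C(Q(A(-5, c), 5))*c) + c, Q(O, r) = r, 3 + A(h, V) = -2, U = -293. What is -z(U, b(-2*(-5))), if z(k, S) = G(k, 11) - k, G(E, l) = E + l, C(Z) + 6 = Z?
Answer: -11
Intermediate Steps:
A(h, V) = -5 (A(h, V) = -3 - 2 = -5)
C(Z) = -6 + Z
b(c) = c**2 (b(c) = (c**2 + (-6 + 5)*c) + c = (c**2 - c) + c = c**2)
z(k, S) = 11 (z(k, S) = (k + 11) - k = (11 + k) - k = 11)
-z(U, b(-2*(-5))) = -1*11 = -11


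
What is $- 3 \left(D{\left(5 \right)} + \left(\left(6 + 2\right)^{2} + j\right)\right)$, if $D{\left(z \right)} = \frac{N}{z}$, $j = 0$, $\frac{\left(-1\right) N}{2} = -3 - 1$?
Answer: $- \frac{984}{5} \approx -196.8$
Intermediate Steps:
$N = 8$ ($N = - 2 \left(-3 - 1\right) = \left(-2\right) \left(-4\right) = 8$)
$D{\left(z \right)} = \frac{8}{z}$
$- 3 \left(D{\left(5 \right)} + \left(\left(6 + 2\right)^{2} + j\right)\right) = - 3 \left(\frac{8}{5} + \left(\left(6 + 2\right)^{2} + 0\right)\right) = - 3 \left(8 \cdot \frac{1}{5} + \left(8^{2} + 0\right)\right) = - 3 \left(\frac{8}{5} + \left(64 + 0\right)\right) = - 3 \left(\frac{8}{5} + 64\right) = \left(-3\right) \frac{328}{5} = - \frac{984}{5}$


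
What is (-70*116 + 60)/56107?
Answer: -8060/56107 ≈ -0.14365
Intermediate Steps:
(-70*116 + 60)/56107 = (-8120 + 60)*(1/56107) = -8060*1/56107 = -8060/56107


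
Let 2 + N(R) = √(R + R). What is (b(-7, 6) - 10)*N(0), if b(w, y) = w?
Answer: 34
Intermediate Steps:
N(R) = -2 + √2*√R (N(R) = -2 + √(R + R) = -2 + √(2*R) = -2 + √2*√R)
(b(-7, 6) - 10)*N(0) = (-7 - 10)*(-2 + √2*√0) = -17*(-2 + √2*0) = -17*(-2 + 0) = -17*(-2) = 34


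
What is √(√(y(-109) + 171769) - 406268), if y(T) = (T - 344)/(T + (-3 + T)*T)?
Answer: √(-6607985177852 + 4033*√2793837463458)/4033 ≈ 637.07*I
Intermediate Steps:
y(T) = (-344 + T)/(T + T*(-3 + T))
√(√(y(-109) + 171769) - 406268) = √(√((-344 - 109)/((-109)*(-2 - 109)) + 171769) - 406268) = √(√(-1/109*(-453)/(-111) + 171769) - 406268) = √(√(-1/109*(-1/111)*(-453) + 171769) - 406268) = √(√(-151/4033 + 171769) - 406268) = √(√(692744226/4033) - 406268) = √(√2793837463458/4033 - 406268) = √(-406268 + √2793837463458/4033)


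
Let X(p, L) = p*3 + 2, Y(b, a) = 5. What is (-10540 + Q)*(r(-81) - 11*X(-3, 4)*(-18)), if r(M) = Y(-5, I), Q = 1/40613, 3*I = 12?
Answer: 591152267239/40613 ≈ 1.4556e+7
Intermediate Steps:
I = 4 (I = (⅓)*12 = 4)
Q = 1/40613 ≈ 2.4623e-5
r(M) = 5
X(p, L) = 2 + 3*p (X(p, L) = 3*p + 2 = 2 + 3*p)
(-10540 + Q)*(r(-81) - 11*X(-3, 4)*(-18)) = (-10540 + 1/40613)*(5 - 11*(2 + 3*(-3))*(-18)) = -428061019*(5 - 11*(2 - 9)*(-18))/40613 = -428061019*(5 - 11*(-7)*(-18))/40613 = -428061019*(5 + 77*(-18))/40613 = -428061019*(5 - 1386)/40613 = -428061019/40613*(-1381) = 591152267239/40613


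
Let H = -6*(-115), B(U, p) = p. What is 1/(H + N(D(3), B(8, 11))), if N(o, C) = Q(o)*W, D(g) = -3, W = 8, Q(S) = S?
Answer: 1/666 ≈ 0.0015015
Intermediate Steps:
N(o, C) = 8*o (N(o, C) = o*8 = 8*o)
H = 690
1/(H + N(D(3), B(8, 11))) = 1/(690 + 8*(-3)) = 1/(690 - 24) = 1/666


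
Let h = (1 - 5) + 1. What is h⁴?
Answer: 81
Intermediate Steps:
h = -3 (h = -4 + 1 = -3)
h⁴ = (-3)⁴ = 81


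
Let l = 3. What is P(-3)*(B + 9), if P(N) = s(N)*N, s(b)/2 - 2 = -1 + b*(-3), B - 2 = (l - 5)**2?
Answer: -900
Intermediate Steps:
B = 6 (B = 2 + (3 - 5)**2 = 2 + (-2)**2 = 2 + 4 = 6)
s(b) = 2 - 6*b (s(b) = 4 + 2*(-1 + b*(-3)) = 4 + 2*(-1 - 3*b) = 4 + (-2 - 6*b) = 2 - 6*b)
P(N) = N*(2 - 6*N) (P(N) = (2 - 6*N)*N = N*(2 - 6*N))
P(-3)*(B + 9) = (2*(-3)*(1 - 3*(-3)))*(6 + 9) = (2*(-3)*(1 + 9))*15 = (2*(-3)*10)*15 = -60*15 = -900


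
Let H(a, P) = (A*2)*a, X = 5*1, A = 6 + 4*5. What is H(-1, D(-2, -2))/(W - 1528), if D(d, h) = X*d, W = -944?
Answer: 13/618 ≈ 0.021036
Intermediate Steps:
A = 26 (A = 6 + 20 = 26)
X = 5
D(d, h) = 5*d
H(a, P) = 52*a (H(a, P) = (26*2)*a = 52*a)
H(-1, D(-2, -2))/(W - 1528) = (52*(-1))/(-944 - 1528) = -52/(-2472) = -52*(-1/2472) = 13/618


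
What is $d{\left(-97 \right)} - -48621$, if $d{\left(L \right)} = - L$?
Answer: $48718$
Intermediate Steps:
$d{\left(-97 \right)} - -48621 = \left(-1\right) \left(-97\right) - -48621 = 97 + 48621 = 48718$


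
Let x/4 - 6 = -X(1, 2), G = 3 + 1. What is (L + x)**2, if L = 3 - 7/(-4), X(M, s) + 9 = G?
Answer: 38025/16 ≈ 2376.6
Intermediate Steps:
G = 4
X(M, s) = -5 (X(M, s) = -9 + 4 = -5)
x = 44 (x = 24 + 4*(-1*(-5)) = 24 + 4*5 = 24 + 20 = 44)
L = 19/4 (L = 3 - 7*(-1/4) = 3 + 7/4 = 19/4 ≈ 4.7500)
(L + x)**2 = (19/4 + 44)**2 = (195/4)**2 = 38025/16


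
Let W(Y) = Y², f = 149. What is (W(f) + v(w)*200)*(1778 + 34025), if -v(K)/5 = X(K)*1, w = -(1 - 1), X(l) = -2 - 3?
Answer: 973877403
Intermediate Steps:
X(l) = -5
w = 0 (w = -1*0 = 0)
v(K) = 25 (v(K) = -(-25) = -5*(-5) = 25)
(W(f) + v(w)*200)*(1778 + 34025) = (149² + 25*200)*(1778 + 34025) = (22201 + 5000)*35803 = 27201*35803 = 973877403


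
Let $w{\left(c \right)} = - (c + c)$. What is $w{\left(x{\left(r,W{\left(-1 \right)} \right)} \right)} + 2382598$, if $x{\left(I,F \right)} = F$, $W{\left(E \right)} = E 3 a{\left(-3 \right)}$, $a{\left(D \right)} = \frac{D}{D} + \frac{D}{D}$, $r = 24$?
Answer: $2382610$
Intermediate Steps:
$a{\left(D \right)} = 2$ ($a{\left(D \right)} = 1 + 1 = 2$)
$W{\left(E \right)} = 6 E$ ($W{\left(E \right)} = E 3 \cdot 2 = 3 E 2 = 6 E$)
$w{\left(c \right)} = - 2 c$
$w{\left(x{\left(r,W{\left(-1 \right)} \right)} \right)} + 2382598 = - 2 \cdot 6 \left(-1\right) + 2382598 = \left(-2\right) \left(-6\right) + 2382598 = 12 + 2382598 = 2382610$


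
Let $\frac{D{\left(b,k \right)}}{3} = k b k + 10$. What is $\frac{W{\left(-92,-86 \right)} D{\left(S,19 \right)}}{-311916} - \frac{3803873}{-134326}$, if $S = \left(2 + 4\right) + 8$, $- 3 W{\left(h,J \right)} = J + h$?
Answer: $\frac{88784039073}{3491535718} \approx 25.428$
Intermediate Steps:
$W{\left(h,J \right)} = - \frac{J}{3} - \frac{h}{3}$ ($W{\left(h,J \right)} = - \frac{J + h}{3} = - \frac{J}{3} - \frac{h}{3}$)
$S = 14$ ($S = 6 + 8 = 14$)
$D{\left(b,k \right)} = 30 + 3 b k^{2}$ ($D{\left(b,k \right)} = 3 \left(k b k + 10\right) = 3 \left(b k k + 10\right) = 3 \left(b k^{2} + 10\right) = 3 \left(10 + b k^{2}\right) = 30 + 3 b k^{2}$)
$\frac{W{\left(-92,-86 \right)} D{\left(S,19 \right)}}{-311916} - \frac{3803873}{-134326} = \frac{\left(\left(- \frac{1}{3}\right) \left(-86\right) - - \frac{92}{3}\right) \left(30 + 3 \cdot 14 \cdot 19^{2}\right)}{-311916} - \frac{3803873}{-134326} = \left(\frac{86}{3} + \frac{92}{3}\right) \left(30 + 3 \cdot 14 \cdot 361\right) \left(- \frac{1}{311916}\right) - - \frac{3803873}{134326} = \frac{178 \left(30 + 15162\right)}{3} \left(- \frac{1}{311916}\right) + \frac{3803873}{134326} = \frac{178}{3} \cdot 15192 \left(- \frac{1}{311916}\right) + \frac{3803873}{134326} = 901392 \left(- \frac{1}{311916}\right) + \frac{3803873}{134326} = - \frac{75116}{25993} + \frac{3803873}{134326} = \frac{88784039073}{3491535718}$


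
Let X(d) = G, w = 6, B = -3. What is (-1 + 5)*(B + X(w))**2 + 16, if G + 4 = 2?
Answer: 116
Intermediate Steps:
G = -2 (G = -4 + 2 = -2)
X(d) = -2
(-1 + 5)*(B + X(w))**2 + 16 = (-1 + 5)*(-3 - 2)**2 + 16 = 4*(-5)**2 + 16 = 4*25 + 16 = 100 + 16 = 116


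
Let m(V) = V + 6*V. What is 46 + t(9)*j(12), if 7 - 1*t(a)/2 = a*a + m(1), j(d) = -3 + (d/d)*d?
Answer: -1412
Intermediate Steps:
j(d) = -3 + d (j(d) = -3 + 1*d = -3 + d)
m(V) = 7*V
t(a) = -2*a² (t(a) = 14 - 2*(a*a + 7*1) = 14 - 2*(a² + 7) = 14 - 2*(7 + a²) = 14 + (-14 - 2*a²) = -2*a²)
46 + t(9)*j(12) = 46 + (-2*9²)*(-3 + 12) = 46 - 2*81*9 = 46 - 162*9 = 46 - 1458 = -1412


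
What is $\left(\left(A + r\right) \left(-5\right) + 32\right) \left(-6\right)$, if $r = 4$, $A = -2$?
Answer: $-132$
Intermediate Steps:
$\left(\left(A + r\right) \left(-5\right) + 32\right) \left(-6\right) = \left(\left(-2 + 4\right) \left(-5\right) + 32\right) \left(-6\right) = \left(2 \left(-5\right) + 32\right) \left(-6\right) = \left(-10 + 32\right) \left(-6\right) = 22 \left(-6\right) = -132$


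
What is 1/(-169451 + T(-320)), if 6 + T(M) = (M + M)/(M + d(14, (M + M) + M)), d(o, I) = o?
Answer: -153/25926601 ≈ -5.9013e-6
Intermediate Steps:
T(M) = -6 + 2*M/(14 + M) (T(M) = -6 + (M + M)/(M + 14) = -6 + (2*M)/(14 + M) = -6 + 2*M/(14 + M))
1/(-169451 + T(-320)) = 1/(-169451 + 4*(-21 - 1*(-320))/(14 - 320)) = 1/(-169451 + 4*(-21 + 320)/(-306)) = 1/(-169451 + 4*(-1/306)*299) = 1/(-169451 - 598/153) = 1/(-25926601/153) = -153/25926601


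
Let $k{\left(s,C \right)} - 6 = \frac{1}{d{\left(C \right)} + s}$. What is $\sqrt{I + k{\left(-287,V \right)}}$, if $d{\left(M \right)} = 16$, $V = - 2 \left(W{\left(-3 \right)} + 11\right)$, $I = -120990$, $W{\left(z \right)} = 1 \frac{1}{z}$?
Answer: $\frac{i \sqrt{8885186215}}{271} \approx 347.83 i$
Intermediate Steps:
$W{\left(z \right)} = \frac{1}{z}$
$V = - \frac{64}{3}$ ($V = - 2 \left(\frac{1}{-3} + 11\right) = - 2 \left(- \frac{1}{3} + 11\right) = \left(-2\right) \frac{32}{3} = - \frac{64}{3} \approx -21.333$)
$k{\left(s,C \right)} = 6 + \frac{1}{16 + s}$
$\sqrt{I + k{\left(-287,V \right)}} = \sqrt{-120990 + \frac{97 + 6 \left(-287\right)}{16 - 287}} = \sqrt{-120990 + \frac{97 - 1722}{-271}} = \sqrt{-120990 - - \frac{1625}{271}} = \sqrt{-120990 + \frac{1625}{271}} = \sqrt{- \frac{32786665}{271}} = \frac{i \sqrt{8885186215}}{271}$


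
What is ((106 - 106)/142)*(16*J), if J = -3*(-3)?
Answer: 0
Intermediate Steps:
J = 9
((106 - 106)/142)*(16*J) = ((106 - 106)/142)*(16*9) = (0*(1/142))*144 = 0*144 = 0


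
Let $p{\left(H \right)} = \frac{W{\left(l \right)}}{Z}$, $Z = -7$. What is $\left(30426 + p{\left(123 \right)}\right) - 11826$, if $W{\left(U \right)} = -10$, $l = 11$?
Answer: $\frac{130210}{7} \approx 18601.0$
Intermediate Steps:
$p{\left(H \right)} = \frac{10}{7}$ ($p{\left(H \right)} = - \frac{10}{-7} = \left(-10\right) \left(- \frac{1}{7}\right) = \frac{10}{7}$)
$\left(30426 + p{\left(123 \right)}\right) - 11826 = \left(30426 + \frac{10}{7}\right) - 11826 = \frac{212992}{7} - 11826 = \frac{130210}{7}$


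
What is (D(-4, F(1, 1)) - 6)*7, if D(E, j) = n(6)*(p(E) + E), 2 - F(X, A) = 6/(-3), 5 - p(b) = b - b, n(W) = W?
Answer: 0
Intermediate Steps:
p(b) = 5 (p(b) = 5 - (b - b) = 5 - 1*0 = 5 + 0 = 5)
F(X, A) = 4 (F(X, A) = 2 - 6/(-3) = 2 - 6*(-1)/3 = 2 - 1*(-2) = 2 + 2 = 4)
D(E, j) = 30 + 6*E (D(E, j) = 6*(5 + E) = 30 + 6*E)
(D(-4, F(1, 1)) - 6)*7 = ((30 + 6*(-4)) - 6)*7 = ((30 - 24) - 6)*7 = (6 - 6)*7 = 0*7 = 0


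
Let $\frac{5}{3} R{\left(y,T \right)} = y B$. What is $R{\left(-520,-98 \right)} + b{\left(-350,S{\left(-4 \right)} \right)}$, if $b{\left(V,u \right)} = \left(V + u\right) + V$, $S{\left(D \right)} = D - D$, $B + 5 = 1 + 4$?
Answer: $-700$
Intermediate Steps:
$B = 0$ ($B = -5 + \left(1 + 4\right) = -5 + 5 = 0$)
$S{\left(D \right)} = 0$
$R{\left(y,T \right)} = 0$ ($R{\left(y,T \right)} = \frac{3 y 0}{5} = \frac{3}{5} \cdot 0 = 0$)
$b{\left(V,u \right)} = u + 2 V$
$R{\left(-520,-98 \right)} + b{\left(-350,S{\left(-4 \right)} \right)} = 0 + \left(0 + 2 \left(-350\right)\right) = 0 + \left(0 - 700\right) = 0 - 700 = -700$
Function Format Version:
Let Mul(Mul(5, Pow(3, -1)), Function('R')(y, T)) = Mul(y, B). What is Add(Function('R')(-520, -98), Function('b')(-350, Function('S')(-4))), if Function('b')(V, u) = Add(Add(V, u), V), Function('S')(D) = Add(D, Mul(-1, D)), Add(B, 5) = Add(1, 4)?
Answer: -700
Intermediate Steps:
B = 0 (B = Add(-5, Add(1, 4)) = Add(-5, 5) = 0)
Function('S')(D) = 0
Function('R')(y, T) = 0 (Function('R')(y, T) = Mul(Rational(3, 5), Mul(y, 0)) = Mul(Rational(3, 5), 0) = 0)
Function('b')(V, u) = Add(u, Mul(2, V))
Add(Function('R')(-520, -98), Function('b')(-350, Function('S')(-4))) = Add(0, Add(0, Mul(2, -350))) = Add(0, Add(0, -700)) = Add(0, -700) = -700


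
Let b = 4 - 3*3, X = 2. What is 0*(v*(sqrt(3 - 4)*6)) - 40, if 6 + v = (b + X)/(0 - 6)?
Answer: -40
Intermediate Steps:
b = -5 (b = 4 - 9 = -5)
v = -11/2 (v = -6 + (-5 + 2)/(0 - 6) = -6 - 3/(-6) = -6 - 3*(-1/6) = -6 + 1/2 = -11/2 ≈ -5.5000)
0*(v*(sqrt(3 - 4)*6)) - 40 = 0*(-11*sqrt(3 - 4)*6/2) - 40 = 0*(-11*sqrt(-1)*6/2) - 40 = 0*(-11*I*6/2) - 40 = 0*(-33*I) - 40 = 0 - 40 = -40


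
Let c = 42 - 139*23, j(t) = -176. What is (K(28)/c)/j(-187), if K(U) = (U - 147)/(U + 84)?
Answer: -17/8884480 ≈ -1.9134e-6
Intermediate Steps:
c = -3155 (c = 42 - 3197 = -3155)
K(U) = (-147 + U)/(84 + U)
(K(28)/c)/j(-187) = (((-147 + 28)/(84 + 28))/(-3155))/(-176) = ((-119/112)*(-1/3155))*(-1/176) = (((1/112)*(-119))*(-1/3155))*(-1/176) = -17/16*(-1/3155)*(-1/176) = (17/50480)*(-1/176) = -17/8884480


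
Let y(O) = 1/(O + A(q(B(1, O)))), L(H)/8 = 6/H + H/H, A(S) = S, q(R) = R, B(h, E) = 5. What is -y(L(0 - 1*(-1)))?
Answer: -1/61 ≈ -0.016393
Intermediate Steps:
L(H) = 8 + 48/H (L(H) = 8*(6/H + H/H) = 8*(6/H + 1) = 8*(1 + 6/H) = 8 + 48/H)
y(O) = 1/(5 + O) (y(O) = 1/(O + 5) = 1/(5 + O))
-y(L(0 - 1*(-1))) = -1/(5 + (8 + 48/(0 - 1*(-1)))) = -1/(5 + (8 + 48/(0 + 1))) = -1/(5 + (8 + 48/1)) = -1/(5 + (8 + 48*1)) = -1/(5 + (8 + 48)) = -1/(5 + 56) = -1/61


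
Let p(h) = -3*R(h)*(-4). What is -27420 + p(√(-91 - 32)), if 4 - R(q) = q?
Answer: -27372 - 12*I*√123 ≈ -27372.0 - 133.09*I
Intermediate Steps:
R(q) = 4 - q
p(h) = 48 - 12*h (p(h) = -3*(4 - h)*(-4) = (-12 + 3*h)*(-4) = 48 - 12*h)
-27420 + p(√(-91 - 32)) = -27420 + (48 - 12*√(-91 - 32)) = -27420 + (48 - 12*I*√123) = -27372 - 12*I*√123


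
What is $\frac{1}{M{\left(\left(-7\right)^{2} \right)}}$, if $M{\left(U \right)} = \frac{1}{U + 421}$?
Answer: $470$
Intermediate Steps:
$M{\left(U \right)} = \frac{1}{421 + U}$
$\frac{1}{M{\left(\left(-7\right)^{2} \right)}} = \frac{1}{\frac{1}{421 + \left(-7\right)^{2}}} = \frac{1}{\frac{1}{421 + 49}} = \frac{1}{\frac{1}{470}} = 470$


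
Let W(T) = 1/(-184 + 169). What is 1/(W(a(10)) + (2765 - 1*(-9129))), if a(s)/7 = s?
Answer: 15/178409 ≈ 8.4076e-5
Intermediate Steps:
a(s) = 7*s
W(T) = -1/15 (W(T) = 1/(-15) = -1/15)
1/(W(a(10)) + (2765 - 1*(-9129))) = 1/(-1/15 + (2765 - 1*(-9129))) = 1/(-1/15 + (2765 + 9129)) = 1/(-1/15 + 11894) = 1/(178409/15) = 15/178409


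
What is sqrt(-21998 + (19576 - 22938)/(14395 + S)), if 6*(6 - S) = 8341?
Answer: I*sqrt(134060559388730)/78065 ≈ 148.32*I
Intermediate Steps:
S = -8305/6 (S = 6 - 1/6*8341 = 6 - 8341/6 = -8305/6 ≈ -1384.2)
sqrt(-21998 + (19576 - 22938)/(14395 + S)) = sqrt(-21998 + (19576 - 22938)/(14395 - 8305/6)) = sqrt(-21998 - 3362/78065/6) = sqrt(-21998 - 3362*6/78065) = sqrt(-21998 - 20172/78065) = sqrt(-1717294042/78065) = I*sqrt(134060559388730)/78065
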